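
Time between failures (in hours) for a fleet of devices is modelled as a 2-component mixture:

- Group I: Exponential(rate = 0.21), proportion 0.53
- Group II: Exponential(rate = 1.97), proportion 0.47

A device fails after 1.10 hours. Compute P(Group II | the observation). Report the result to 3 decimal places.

0.546

Posterior ∝ prior × likelihood, so P(k | x) ∝ P(Z=k) f_k(x); normalise over all components.
Component likelihoods at x = 1.10 hours:
  p_I = 0.166685
  p_II = 0.225606
Multiply by the mixture weights:
  P(Z=I)·p_I = 0.53 × 0.166685 = 0.0883432
  P(Z=II)·p_II = 0.47 × 0.225606 = 0.106035
Evidence: 0.0883432 + 0.106035 = 0.194378
P(Group II | 1.10 hours) = 0.106035 / 0.194378 ≈ 0.546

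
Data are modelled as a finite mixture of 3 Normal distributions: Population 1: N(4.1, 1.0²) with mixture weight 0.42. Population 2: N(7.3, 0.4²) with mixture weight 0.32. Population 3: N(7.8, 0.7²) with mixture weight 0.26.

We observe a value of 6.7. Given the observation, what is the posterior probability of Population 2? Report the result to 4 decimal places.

The responsibility of component k is π_k f_k(x) divided by Σ_j π_j f_j(x).
Evaluate each component's likelihood at the observed value:
  L_1 = 0.013583
  L_2 = 0.323794
  L_3 = 0.165803
Multiply by the mixture weights:
  π_1·L_1 = 0.42 × 0.013583 = 0.00570485
  π_2·L_2 = 0.32 × 0.323794 = 0.103614
  π_3·L_3 = 0.26 × 0.165803 = 0.0431087
Denominator: 0.00570485 + 0.103614 + 0.0431087 = 0.152428
P(Population 2 | x) ≈ 0.6798

0.6798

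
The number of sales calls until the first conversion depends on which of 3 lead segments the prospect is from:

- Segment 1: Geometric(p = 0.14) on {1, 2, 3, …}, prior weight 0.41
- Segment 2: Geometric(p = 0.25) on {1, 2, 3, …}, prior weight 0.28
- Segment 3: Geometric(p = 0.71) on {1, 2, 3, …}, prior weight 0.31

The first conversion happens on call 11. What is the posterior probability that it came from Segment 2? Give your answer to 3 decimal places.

The responsibility of component k is w_k f_k(x) divided by Σ_j w_j f_j(x).
Geometric probabilities:
  L_1 = 0.14·(1−0.14)^10 = 0.14·0.221302 = 0.0309822
  L_2 = 0.25·(1−0.25)^10 = 0.25·0.0563135 = 0.0140784
  L_3 = 0.71·(1−0.71)^10 = 0.71·4.20707e-06 = 2.98702e-06
Multiply by the mixture weights:
  w_1·L_1 = 0.41 × 0.0309822 = 0.0127027
  w_2·L_2 = 0.28 × 0.0140784 = 0.00394195
  w_3·L_3 = 0.31 × 2.98702e-06 = 9.25977e-07
Denominator: 0.0127027 + 0.00394195 + 9.25977e-07 = 0.0166456
P(Segment 2 | data) ≈ 0.237

0.237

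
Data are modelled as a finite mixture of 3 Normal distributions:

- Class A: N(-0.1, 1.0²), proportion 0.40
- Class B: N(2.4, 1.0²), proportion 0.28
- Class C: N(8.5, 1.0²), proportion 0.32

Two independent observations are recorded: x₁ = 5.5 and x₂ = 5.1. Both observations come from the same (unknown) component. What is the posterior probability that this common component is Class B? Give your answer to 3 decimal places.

0.845

Posterior ∝ prior × likelihood, so P(k | x) ∝ P(Z=k) f_k(x); normalise over all components.
Since both observations come from the same component, the likelihood for component k is f_k(x₁)·f_k(x₂).
  p_A = [(1/(1.0·√(2π)))·exp(−(5.5−-0.1)²/(2·1.0²)) = 0.398942·exp(-15.68000) = 6.18262e-08] × [5.36104e-07] = 3.31452e-14
  p_B = [(1/(1.0·√(2π)))·exp(−(5.5−2.4)²/(2·1.0²)) = 0.398942·exp(-4.80500) = 0.00326682] × [0.0104209] = 3.40433e-05
  p_C = [(1/(1.0·√(2π)))·exp(−(5.5−8.5)²/(2·1.0²)) = 0.398942·exp(-4.50000) = 0.00443185] × [0.00123222] = 5.46101e-06
Weight by the priors:
  P(Z=A)·p_A = 0.40 × 3.31452e-14 = 1.32581e-14
  P(Z=B)·p_B = 0.28 × 3.40433e-05 = 9.53213e-06
  P(Z=C)·p_C = 0.32 × 5.46101e-06 = 1.74752e-06
Evidence: 1.32581e-14 + 9.53213e-06 + 1.74752e-06 = 1.12796e-05
So the posterior for Class B is 9.53213e-06 / 1.12796e-05 ≈ 0.845.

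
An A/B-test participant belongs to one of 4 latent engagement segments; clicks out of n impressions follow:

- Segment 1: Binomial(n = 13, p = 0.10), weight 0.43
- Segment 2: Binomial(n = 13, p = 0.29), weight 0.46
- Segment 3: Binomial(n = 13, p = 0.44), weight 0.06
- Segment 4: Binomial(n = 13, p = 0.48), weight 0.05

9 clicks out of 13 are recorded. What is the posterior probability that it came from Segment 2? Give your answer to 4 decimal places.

0.1648

By Bayes' theorem, P(k | x) = π_k f_k(x) / Σ_j π_j f_j(x).
Binomial probabilities:
  p_1 = 4.69112e-07
  p_2 = 0.00263585
  p_3 = 0.0434643
  p_4 = 0.0707116
Weight by the priors:
  π_1·p_1 = 0.43 × 4.69112e-07 = 2.01718e-07
  π_2·p_2 = 0.46 × 0.00263585 = 0.00121249
  π_3·p_3 = 0.06 × 0.0434643 = 0.00260786
  π_4·p_4 = 0.05 × 0.0707116 = 0.00353558
Denominator: 2.01718e-07 + 0.00121249 + 0.00260786 + 0.00353558 = 0.00735613
P(Segment 2 | 9 clicks out of 13) ≈ 0.1648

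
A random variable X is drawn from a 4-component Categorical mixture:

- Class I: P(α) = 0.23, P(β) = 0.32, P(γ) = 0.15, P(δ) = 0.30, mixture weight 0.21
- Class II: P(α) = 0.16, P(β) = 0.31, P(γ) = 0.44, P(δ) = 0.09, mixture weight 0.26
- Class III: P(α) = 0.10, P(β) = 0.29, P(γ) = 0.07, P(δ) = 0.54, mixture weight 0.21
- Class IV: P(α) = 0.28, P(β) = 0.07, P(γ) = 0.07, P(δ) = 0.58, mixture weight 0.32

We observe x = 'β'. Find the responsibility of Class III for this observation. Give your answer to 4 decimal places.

0.2635

The responsibility of component k is P(Z=k) f_k(x) divided by Σ_j P(Z=j) f_j(x).
Evaluate each component's likelihood at the observed value:
  f_I = 0.32
  f_II = 0.31
  f_III = 0.29
  f_IV = 0.07
Unnormalised posteriors:
  P(Z=I)·f_I = 0.21 × 0.32 = 0.0672
  P(Z=II)·f_II = 0.26 × 0.31 = 0.0806
  P(Z=III)·f_III = 0.21 × 0.29 = 0.0609
  P(Z=IV)·f_IV = 0.32 × 0.07 = 0.0224
Evidence: 0.0672 + 0.0806 + 0.0609 + 0.0224 = 0.2311
P(Class III | x) = 0.0609 / 0.2311 ≈ 0.2635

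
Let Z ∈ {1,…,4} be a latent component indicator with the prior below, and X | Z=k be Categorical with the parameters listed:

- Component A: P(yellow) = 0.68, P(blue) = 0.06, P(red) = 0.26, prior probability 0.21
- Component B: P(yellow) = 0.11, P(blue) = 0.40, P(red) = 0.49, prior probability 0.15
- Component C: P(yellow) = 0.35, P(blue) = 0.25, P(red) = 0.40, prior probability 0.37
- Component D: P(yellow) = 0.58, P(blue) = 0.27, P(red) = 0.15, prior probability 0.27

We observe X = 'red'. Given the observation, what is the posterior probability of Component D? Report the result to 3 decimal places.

0.128

P(component k | x) = w_k·f_k(x) / marginal(x), where marginal(x) = Σ_j w_j·f_j(x).
Component likelihoods at x = 'red':
  p_A = 0.26
  p_B = 0.49
  p_C = 0.4
  p_D = 0.15
Weight by the priors:
  w_A·p_A = 0.21 × 0.26 = 0.0546
  w_B·p_B = 0.15 × 0.49 = 0.0735
  w_C·p_C = 0.37 × 0.4 = 0.148
  w_D·p_D = 0.27 × 0.15 = 0.0405
Sum: 0.0546 + 0.0735 + 0.148 + 0.0405 = 0.3166
So the posterior for Component D is 0.0405 / 0.3166 ≈ 0.128.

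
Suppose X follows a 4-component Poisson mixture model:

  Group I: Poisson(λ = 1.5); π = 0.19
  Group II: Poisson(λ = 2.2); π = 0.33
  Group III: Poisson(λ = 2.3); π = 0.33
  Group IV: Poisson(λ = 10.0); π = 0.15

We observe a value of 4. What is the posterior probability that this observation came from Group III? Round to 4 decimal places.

0.4483

P(component k | x) = π_k·f_k(x) / marginal(x), where marginal(x) = Σ_j π_j·f_j(x).
Evaluate each component's likelihood at the observed value:
  f_I = e^(−1.5)·1.5^4/4! = 0.0470665
  f_II = e^(−2.2)·2.2^4/4! = 0.108151
  f_III = e^(−2.3)·2.3^4/4! = 0.116902
  f_IV = e^(−10.0)·10.0^4/4! = 0.0189166
Weight by the priors:
  π_I·f_I = 0.19 × 0.0470665 = 0.00894264
  π_II·f_II = 0.33 × 0.108151 = 0.0356899
  π_III·f_III = 0.33 × 0.116902 = 0.0385777
  π_IV·f_IV = 0.15 × 0.0189166 = 0.0028375
Evidence: 0.00894264 + 0.0356899 + 0.0385777 + 0.0028375 = 0.0860478
So the posterior for Group III is 0.0385777 / 0.0860478 ≈ 0.4483.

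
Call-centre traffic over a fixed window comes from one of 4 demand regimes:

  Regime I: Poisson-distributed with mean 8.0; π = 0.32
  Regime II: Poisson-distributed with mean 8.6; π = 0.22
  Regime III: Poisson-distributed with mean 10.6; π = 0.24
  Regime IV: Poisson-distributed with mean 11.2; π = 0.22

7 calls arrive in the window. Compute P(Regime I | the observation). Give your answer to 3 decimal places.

The responsibility of component k is P(Z=k) f_k(x) divided by Σ_j P(Z=j) f_j(x).
Poisson probabilities:
  f_I = e^(−8.0)·8.0^7/7! = 0.139587
  f_II = e^(−8.6)·8.6^7/7! = 0.127094
  f_III = e^(−10.6)·10.6^7/7! = 0.0743343
  f_IV = e^(−11.2)·11.2^7/7! = 0.0599788
Weight by the priors:
  P(Z=I)·f_I = 0.32 × 0.139587 = 0.0446677
  P(Z=II)·f_II = 0.22 × 0.127094 = 0.0279607
  P(Z=III)·f_III = 0.24 × 0.0743343 = 0.0178402
  P(Z=IV)·f_IV = 0.22 × 0.0599788 = 0.0131953
Normaliser: 0.0446677 + 0.0279607 + 0.0178402 + 0.0131953 = 0.103664
So the posterior for Regime I is 0.0446677 / 0.103664 ≈ 0.431.

0.431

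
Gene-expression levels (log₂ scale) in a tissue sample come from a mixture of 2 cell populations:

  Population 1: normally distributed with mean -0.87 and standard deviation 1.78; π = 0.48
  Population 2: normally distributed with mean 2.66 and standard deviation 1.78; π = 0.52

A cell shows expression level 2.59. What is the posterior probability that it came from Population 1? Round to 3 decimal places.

Apply Bayes' rule: the posterior for each component is proportional to its prior times its likelihood at x.
Normal densities:
  p_1 = 0.0338854
  p_2 = 0.223952
Weight by the priors:
  w_1·p_1 = 0.48 × 0.0338854 = 0.016265
  w_2·p_2 = 0.52 × 0.223952 = 0.116455
Normaliser: 0.016265 + 0.116455 = 0.13272
P(Population 1 | data) ≈ 0.123

0.123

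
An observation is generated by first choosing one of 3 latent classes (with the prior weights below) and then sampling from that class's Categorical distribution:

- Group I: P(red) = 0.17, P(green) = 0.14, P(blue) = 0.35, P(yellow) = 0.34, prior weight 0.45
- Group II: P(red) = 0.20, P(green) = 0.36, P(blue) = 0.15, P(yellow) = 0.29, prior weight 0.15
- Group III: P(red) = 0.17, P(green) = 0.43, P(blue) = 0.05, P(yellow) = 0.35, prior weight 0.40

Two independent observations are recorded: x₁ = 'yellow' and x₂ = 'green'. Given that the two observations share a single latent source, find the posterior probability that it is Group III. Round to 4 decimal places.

0.6188

Posterior ∝ prior × likelihood, so P(k | x) ∝ π_k f_k(x); normalise over all components.
Since both observations come from the same component, the likelihood for component k is f_k(x₁)·f_k(x₂).
  p_I = [0.34] × [0.14] = 0.0476
  p_II = [0.29] × [0.36] = 0.1044
  p_III = [0.35] × [0.43] = 0.1505
Prior × likelihood for each component:
  π_I·p_I = 0.45 × 0.0476 = 0.02142
  π_II·p_II = 0.15 × 0.1044 = 0.01566
  π_III·p_III = 0.40 × 0.1505 = 0.0602
Denominator: 0.02142 + 0.01566 + 0.0602 = 0.09728
P(Group III | data) = 0.0602 / 0.09728 ≈ 0.6188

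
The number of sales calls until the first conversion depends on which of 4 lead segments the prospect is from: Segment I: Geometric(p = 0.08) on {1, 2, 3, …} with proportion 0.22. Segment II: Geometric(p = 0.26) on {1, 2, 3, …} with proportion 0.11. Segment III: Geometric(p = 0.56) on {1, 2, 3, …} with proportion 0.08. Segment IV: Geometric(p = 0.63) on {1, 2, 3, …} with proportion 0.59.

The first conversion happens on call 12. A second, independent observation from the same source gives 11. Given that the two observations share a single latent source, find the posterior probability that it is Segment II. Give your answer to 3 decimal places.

Posterior ∝ prior × likelihood, so P(k | x) ∝ P(Z=k) f_k(x); normalise over all components.
Since both observations come from the same component, the likelihood for component k is f_k(x₁)·f_k(x₂).
  p_I = [0.031971] × [0.0347511] = 0.00111103
  p_II = [0.00947376] × [0.0128024] = 0.000121287
  p_III = [6.70143e-05] × [0.000152305] = 1.02066e-08
  p_IV = [1.12088e-05] × [3.02941e-05] = 3.39561e-10
Multiply by the mixture weights:
  P(Z=I)·p_I = 0.22 × 0.00111103 = 0.000244426
  P(Z=II)·p_II = 0.11 × 0.000121287 = 1.33415e-05
  P(Z=III)·p_III = 0.08 × 1.02066e-08 = 8.1653e-10
  P(Z=IV)·p_IV = 0.59 × 3.39561e-10 = 2.00341e-10
Marginal: 0.000244426 + 1.33415e-05 + 8.1653e-10 + 2.00341e-10 = 0.000257768
P(Segment II | x₁,x₂) ≈ 0.052

0.052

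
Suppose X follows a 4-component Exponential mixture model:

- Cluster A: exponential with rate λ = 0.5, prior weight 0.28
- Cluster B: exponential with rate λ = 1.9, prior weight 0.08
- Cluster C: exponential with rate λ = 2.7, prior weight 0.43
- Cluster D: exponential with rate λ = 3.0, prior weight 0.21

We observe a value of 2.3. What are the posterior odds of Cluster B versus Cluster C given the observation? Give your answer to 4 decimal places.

Only the two components matter; the odds are (P(Z=i) f_i(x)) / (P(Z=j) f_j(x)).
Exponential densities:
  p_A = 0.5·e^(−0.5·2.3) = 0.5·e^(−1.1500) = 0.158318
  p_B = 1.9·e^(−1.9·2.3) = 1.9·e^(−4.3700) = 0.0240374
  p_C = 2.7·e^(−2.7·2.3) = 2.7·e^(−6.2100) = 0.00542494
  p_D = 3.0·e^(−3.0·2.3) = 3.0·e^(−6.9000) = 0.00302336
0.00192299 / 0.00233272 ≈ 0.8244

0.8244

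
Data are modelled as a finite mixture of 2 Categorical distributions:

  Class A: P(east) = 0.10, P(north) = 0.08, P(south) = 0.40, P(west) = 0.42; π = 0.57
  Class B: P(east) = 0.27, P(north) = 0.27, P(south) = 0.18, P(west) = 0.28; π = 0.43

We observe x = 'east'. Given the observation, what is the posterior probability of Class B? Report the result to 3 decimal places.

Apply Bayes' rule: the posterior for each component is proportional to its prior times its likelihood at x.
Evaluate each component's likelihood at the observed value:
  f_A = 0.1
  f_B = 0.27
Multiply by the mixture weights:
  P(Z=A)·f_A = 0.57 × 0.1 = 0.057
  P(Z=B)·f_B = 0.43 × 0.27 = 0.1161
Normaliser: 0.057 + 0.1161 = 0.1731
P(Class B | x) = 0.1161 / 0.1731 ≈ 0.671

0.671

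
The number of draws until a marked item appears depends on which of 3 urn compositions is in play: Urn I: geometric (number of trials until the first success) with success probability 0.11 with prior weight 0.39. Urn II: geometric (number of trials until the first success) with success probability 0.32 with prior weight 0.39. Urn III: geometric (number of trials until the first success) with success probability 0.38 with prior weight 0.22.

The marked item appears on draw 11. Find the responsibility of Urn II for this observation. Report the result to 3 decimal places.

The responsibility of component k is P(Z=k) f_k(x) divided by Σ_j P(Z=j) f_j(x).
Evaluate each component's likelihood at the observed value:
  L_I = 0.11·(1−0.11)^10 = 0.11·0.311817 = 0.0342999
  L_II = 0.32·(1−0.32)^10 = 0.32·0.0211392 = 0.00676455
  L_III = 0.38·(1−0.38)^10 = 0.38·0.00839299 = 0.00318934
Weight by the priors:
  P(Z=I)·L_I = 0.39 × 0.0342999 = 0.013377
  P(Z=II)·L_II = 0.39 × 0.00676455 = 0.00263818
  P(Z=III)·L_III = 0.22 × 0.00318934 = 0.000701654
Normaliser: 0.013377 + 0.00263818 + 0.000701654 = 0.0167168
P(Urn II | the observation) ≈ 0.158

0.158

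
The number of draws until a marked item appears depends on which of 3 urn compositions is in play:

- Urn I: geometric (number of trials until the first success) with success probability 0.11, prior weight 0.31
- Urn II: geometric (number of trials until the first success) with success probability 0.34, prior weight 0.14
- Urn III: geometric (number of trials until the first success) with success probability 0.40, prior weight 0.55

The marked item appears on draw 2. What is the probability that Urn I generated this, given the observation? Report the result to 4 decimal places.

0.1566

By Bayes' theorem, P(k | x) = π_k f_k(x) / Σ_j π_j f_j(x).
Component likelihoods at x = 2:
  f_I = 0.11·(1−0.11)^1 = 0.11·0.89 = 0.0979
  f_II = 0.34·(1−0.34)^1 = 0.34·0.66 = 0.2244
  f_III = 0.40·(1−0.40)^1 = 0.40·0.6 = 0.24
Multiply by the mixture weights:
  π_I·f_I = 0.31 × 0.0979 = 0.030349
  π_II·f_II = 0.14 × 0.2244 = 0.031416
  π_III·f_III = 0.55 × 0.24 = 0.132
Marginal: 0.030349 + 0.031416 + 0.132 = 0.193765
P(Urn I | x) ≈ 0.1566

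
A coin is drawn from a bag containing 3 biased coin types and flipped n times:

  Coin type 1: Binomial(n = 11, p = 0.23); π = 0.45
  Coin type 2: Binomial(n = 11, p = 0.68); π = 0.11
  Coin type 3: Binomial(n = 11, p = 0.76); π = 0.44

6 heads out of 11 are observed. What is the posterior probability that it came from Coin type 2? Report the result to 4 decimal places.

Posterior ∝ prior × likelihood, so P(k | x) ∝ π_k f_k(x); normalise over all components.
Evaluate each component's likelihood at the observed value:
  p_1 = C(11,6)·0.23^6·0.77^5 = 462·0.000148036·0.270678 = 0.0185124
  p_2 = C(11,6)·0.68^6·0.32^5 = 462·0.0988675·0.00335544 = 0.153266
  p_3 = C(11,6)·0.76^6·0.24^5 = 462·0.1927·0.000796262 = 0.0708891
Unnormalised posteriors:
  π_1·p_1 = 0.45 × 0.0185124 = 0.00833058
  π_2·p_2 = 0.11 × 0.153266 = 0.0168592
  π_3·p_3 = 0.44 × 0.0708891 = 0.0311912
Denominator: 0.00833058 + 0.0168592 + 0.0311912 = 0.056381
P(Coin type 2 | 6 heads out of 11) ≈ 0.2990

0.2990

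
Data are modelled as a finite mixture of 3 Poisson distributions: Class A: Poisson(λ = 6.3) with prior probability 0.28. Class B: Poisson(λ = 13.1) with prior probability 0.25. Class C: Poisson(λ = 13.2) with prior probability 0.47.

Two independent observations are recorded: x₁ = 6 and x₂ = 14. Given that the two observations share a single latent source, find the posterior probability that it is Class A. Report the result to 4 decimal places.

0.1240

By Bayes' theorem, P(k | x) = π_k f_k(x) / Σ_j π_j f_j(x).
Since both observations come from the same component, the likelihood for component k is f_k(x₁)·f_k(x₂).
  f_A = [e^(−6.3)·6.3^6/6! = 0.159461] × [0.00326817] = 0.000521146
  f_B = [e^(−13.1)·13.1^6/6! = 0.0143561] × [0.102833] = 0.00147628
  f_C = [e^(−13.2)·13.2^6/6! = 0.0135964] × [0.1035] = 0.00140722
Unnormalised posteriors:
  π_A·f_A = 0.28 × 0.000521146 = 0.000145921
  π_B·f_B = 0.25 × 0.00147628 = 0.000369071
  π_C·f_C = 0.47 × 0.00140722 = 0.000661396
Marginal: 0.000145921 + 0.000369071 + 0.000661396 = 0.00117639
P(Class A | data) = 0.000145921 / 0.00117639 ≈ 0.1240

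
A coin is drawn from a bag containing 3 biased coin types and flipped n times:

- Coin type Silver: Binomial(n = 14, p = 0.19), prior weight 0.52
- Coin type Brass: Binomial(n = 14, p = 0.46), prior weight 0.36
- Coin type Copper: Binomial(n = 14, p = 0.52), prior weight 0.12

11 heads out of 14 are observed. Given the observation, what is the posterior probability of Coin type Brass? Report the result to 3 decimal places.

P(component k | x) = π_k·f_k(x) / marginal(x), where marginal(x) = Σ_j π_j·f_j(x).
Binomial probabilities:
  p_Silver = C(14,11)·0.19^11·0.81^3 = 364·1.1649e-08·0.531441 = 2.25344e-06
  p_Brass = C(14,11)·0.46^11·0.54^3 = 364·0.000195135·0.157464 = 0.0111846
  p_Copper = C(14,11)·0.52^11·0.48^3 = 364·0.000751687·0.110592 = 0.0302595
Weight by the priors:
  π_Silver·p_Silver = 0.52 × 2.25344e-06 = 1.17179e-06
  π_Brass·p_Brass = 0.36 × 0.0111846 = 0.00402644
  π_Copper·p_Copper = 0.12 × 0.0302595 = 0.00363114
Denominator: 1.17179e-06 + 0.00402644 + 0.00363114 = 0.00765875
Responsibility of Coin type Brass: 0.00402644 / 0.00765875 ≈ 0.526

0.526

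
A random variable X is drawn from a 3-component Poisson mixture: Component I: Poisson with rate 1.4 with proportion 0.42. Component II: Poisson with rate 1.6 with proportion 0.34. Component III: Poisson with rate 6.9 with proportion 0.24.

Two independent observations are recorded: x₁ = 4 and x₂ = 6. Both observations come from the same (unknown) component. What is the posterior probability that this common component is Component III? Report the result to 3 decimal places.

0.963

The responsibility of component k is π_k f_k(x) divided by Σ_j π_j f_j(x).
Since both observations come from the same component, the likelihood for component k is f_k(x₁)·f_k(x₂).
  f_I = [e^(−1.4)·1.4^4/4! = 0.039472] × [0.00257883] = 0.000101792
  f_II = [e^(−1.6)·1.6^4/4! = 0.0551312] × [0.00470453] = 0.000259366
  f_III = [e^(−6.9)·6.9^4/4! = 0.0951816] × [0.151053] = 0.0143775
Prior × likelihood for each component:
  π_I·f_I = 0.42 × 0.000101792 = 4.27525e-05
  π_II·f_II = 0.34 × 0.000259366 = 8.81846e-05
  π_III·f_III = 0.24 × 0.0143775 = 0.0034506
Denominator: 4.27525e-05 + 8.81846e-05 + 0.0034506 = 0.00358154
P(Component III | data) ≈ 0.963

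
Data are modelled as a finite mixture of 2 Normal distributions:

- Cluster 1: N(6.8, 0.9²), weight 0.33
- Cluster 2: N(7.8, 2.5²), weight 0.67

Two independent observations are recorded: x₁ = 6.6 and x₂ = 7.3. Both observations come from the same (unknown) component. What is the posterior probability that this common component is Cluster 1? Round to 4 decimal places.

The responsibility of component k is π_k f_k(x) divided by Σ_j π_j f_j(x).
Since both observations come from the same component, the likelihood for component k is f_k(x₁)·f_k(x₂).
  f_1 = [0.432458] × [0.37988] = 0.164282
  f_2 = [0.142213] × [0.156417] = 0.0222445
Prior × likelihood for each component:
  π_1·f_1 = 0.33 × 0.164282 = 0.0542132
  π_2·f_2 = 0.67 × 0.0222445 = 0.0149038
Sum: 0.0542132 + 0.0149038 = 0.069117
Responsibility of Cluster 1: 0.0542132 / 0.069117 ≈ 0.7844

0.7844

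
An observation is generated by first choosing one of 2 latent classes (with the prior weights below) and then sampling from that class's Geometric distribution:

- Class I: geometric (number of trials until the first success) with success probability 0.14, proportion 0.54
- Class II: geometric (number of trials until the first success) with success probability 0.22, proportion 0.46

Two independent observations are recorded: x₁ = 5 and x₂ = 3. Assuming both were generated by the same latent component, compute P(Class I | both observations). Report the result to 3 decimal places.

P(component k | x) = π_k·f_k(x) / marginal(x), where marginal(x) = Σ_j π_j·f_j(x).
Since both observations come from the same component, the likelihood for component k is f_k(x₁)·f_k(x₂).
  f_I = [0.14·(1−0.14)^4 = 0.14·0.547008 = 0.0765811] × [0.103544] = 0.00792952
  f_II = [0.22·(1−0.22)^4 = 0.22·0.370151 = 0.0814331] × [0.133848] = 0.0108997
Unnormalised posteriors:
  π_I·f_I = 0.54 × 0.00792952 = 0.00428194
  π_II·f_II = 0.46 × 0.0108997 = 0.00501384
Sum: 0.00428194 + 0.00501384 = 0.00929578
So the posterior for Class I is 0.00428194 / 0.00929578 ≈ 0.461.

0.461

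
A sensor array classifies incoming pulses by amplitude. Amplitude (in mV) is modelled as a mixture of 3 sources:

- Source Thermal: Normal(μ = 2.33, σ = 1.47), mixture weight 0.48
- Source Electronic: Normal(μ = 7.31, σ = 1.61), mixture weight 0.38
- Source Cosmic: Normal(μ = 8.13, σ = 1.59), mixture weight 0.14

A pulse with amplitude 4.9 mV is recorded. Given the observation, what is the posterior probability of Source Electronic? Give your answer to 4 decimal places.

0.4842

Apply Bayes' rule: the posterior for each component is proportional to its prior times its likelihood at x.
Component likelihoods at x = 4.9 mV:
  L_Thermal = (1/(1.47·√(2π)))·exp(−(4.9−2.33)²/(2·1.47²)) = 0.271389·exp(-1.52828) = 0.0588669
  L_Electronic = (1/(1.61·√(2π)))·exp(−(4.9−7.31)²/(2·1.61²)) = 0.247790·exp(-1.12035) = 0.0808209
  L_Cosmic = (1/(1.59·√(2π)))·exp(−(4.9−8.13)²/(2·1.59²)) = 0.250907·exp(-2.06339) = 0.031871
Multiply by the mixture weights:
  π_Thermal·L_Thermal = 0.48 × 0.0588669 = 0.0282561
  π_Electronic·L_Electronic = 0.38 × 0.0808209 = 0.030712
  π_Cosmic·L_Cosmic = 0.14 × 0.031871 = 0.00446193
Denominator: 0.0282561 + 0.030712 + 0.00446193 = 0.06343
Responsibility of Source Electronic: 0.030712 / 0.06343 ≈ 0.4842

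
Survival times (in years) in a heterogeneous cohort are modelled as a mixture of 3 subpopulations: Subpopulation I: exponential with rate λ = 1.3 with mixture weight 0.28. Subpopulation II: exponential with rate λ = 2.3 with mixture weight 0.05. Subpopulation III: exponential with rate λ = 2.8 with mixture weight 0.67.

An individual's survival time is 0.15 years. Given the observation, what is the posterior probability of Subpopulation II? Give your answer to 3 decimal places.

0.050

Posterior ∝ prior × likelihood, so P(k | x) ∝ π_k f_k(x); normalise over all components.
Exponential densities:
  L_I = 1.06969
  L_II = 1.62891
  L_III = 1.83973
Weight by the priors:
  π_I·L_I = 0.28 × 1.06969 = 0.299512
  π_II·L_II = 0.05 × 1.62891 = 0.0814453
  π_III·L_III = 0.67 × 1.83973 = 1.23262
Denominator: 0.299512 + 0.0814453 + 1.23262 = 1.61358
P(Subpopulation II | data) = 0.0814453 / 1.61358 ≈ 0.050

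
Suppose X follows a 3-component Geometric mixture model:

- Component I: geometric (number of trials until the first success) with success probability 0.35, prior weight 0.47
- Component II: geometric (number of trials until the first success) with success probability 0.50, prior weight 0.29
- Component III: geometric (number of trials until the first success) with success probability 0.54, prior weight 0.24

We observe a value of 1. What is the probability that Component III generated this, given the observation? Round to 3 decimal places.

P(component k | x) = w_k·f_k(x) / marginal(x), where marginal(x) = Σ_j w_j·f_j(x).
Geometric probabilities:
  L_I = 0.35
  L_II = 0.5
  L_III = 0.54
Multiply by the mixture weights:
  w_I·L_I = 0.47 × 0.35 = 0.1645
  w_II·L_II = 0.29 × 0.5 = 0.145
  w_III·L_III = 0.24 × 0.54 = 0.1296
Denominator: 0.1645 + 0.145 + 0.1296 = 0.4391
P(Component III | data) = 0.1296 / 0.4391 ≈ 0.295

0.295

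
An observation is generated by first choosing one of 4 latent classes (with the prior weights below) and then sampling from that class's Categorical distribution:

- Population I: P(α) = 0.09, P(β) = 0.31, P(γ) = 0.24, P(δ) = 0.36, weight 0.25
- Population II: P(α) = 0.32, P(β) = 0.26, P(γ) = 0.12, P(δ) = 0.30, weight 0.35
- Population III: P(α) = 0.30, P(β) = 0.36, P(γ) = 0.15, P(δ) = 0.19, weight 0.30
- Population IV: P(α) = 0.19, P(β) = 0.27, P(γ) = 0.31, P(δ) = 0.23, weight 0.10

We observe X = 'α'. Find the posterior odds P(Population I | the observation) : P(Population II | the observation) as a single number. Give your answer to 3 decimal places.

0.201

Only the two components matter; the odds are (w_i f_i(x)) / (w_j f_j(x)).
Component likelihoods at x = 'α':
  p_I = 0.09
  p_II = 0.32
  p_III = 0.3
  p_IV = 0.19
Odds = (0.25/0.35) × (0.09/0.32) = 0.714286 × 0.28125 ≈ 0.201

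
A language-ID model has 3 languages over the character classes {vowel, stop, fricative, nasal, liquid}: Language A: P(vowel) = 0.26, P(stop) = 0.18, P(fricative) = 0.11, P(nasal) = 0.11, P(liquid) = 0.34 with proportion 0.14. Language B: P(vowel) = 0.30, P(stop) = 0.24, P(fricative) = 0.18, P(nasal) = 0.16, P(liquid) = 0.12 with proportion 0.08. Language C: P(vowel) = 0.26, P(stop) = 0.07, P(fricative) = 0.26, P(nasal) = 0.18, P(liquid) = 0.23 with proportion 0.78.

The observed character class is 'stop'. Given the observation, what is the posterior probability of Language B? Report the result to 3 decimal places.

Apply Bayes' rule: the posterior for each component is proportional to its prior times its likelihood at x.
Evaluate each component's likelihood at the observed value:
  p_A = 0.18
  p_B = 0.24
  p_C = 0.07
Multiply by the mixture weights:
  π_A·p_A = 0.14 × 0.18 = 0.0252
  π_B·p_B = 0.08 × 0.24 = 0.0192
  π_C·p_C = 0.78 × 0.07 = 0.0546
Normaliser: 0.0252 + 0.0192 + 0.0546 = 0.099
So the posterior for Language B is 0.0192 / 0.099 ≈ 0.194.

0.194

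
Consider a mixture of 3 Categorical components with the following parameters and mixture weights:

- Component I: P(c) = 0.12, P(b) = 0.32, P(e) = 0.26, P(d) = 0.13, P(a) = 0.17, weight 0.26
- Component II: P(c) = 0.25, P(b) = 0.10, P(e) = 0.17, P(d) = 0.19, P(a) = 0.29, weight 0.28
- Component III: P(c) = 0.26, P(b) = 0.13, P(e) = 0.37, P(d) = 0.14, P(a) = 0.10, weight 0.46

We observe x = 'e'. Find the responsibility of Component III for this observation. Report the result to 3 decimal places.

0.596

Apply Bayes' rule: the posterior for each component is proportional to its prior times its likelihood at x.
Categorical probabilities:
  L_I = P(e | comp) = 0.26
  L_II = P(e | comp) = 0.17
  L_III = P(e | comp) = 0.37
Unnormalised posteriors:
  π_I·L_I = 0.26 × 0.26 = 0.0676
  π_II·L_II = 0.28 × 0.17 = 0.0476
  π_III·L_III = 0.46 × 0.37 = 0.1702
Denominator: 0.0676 + 0.0476 + 0.1702 = 0.2854
So the posterior for Component III is 0.1702 / 0.2854 ≈ 0.596.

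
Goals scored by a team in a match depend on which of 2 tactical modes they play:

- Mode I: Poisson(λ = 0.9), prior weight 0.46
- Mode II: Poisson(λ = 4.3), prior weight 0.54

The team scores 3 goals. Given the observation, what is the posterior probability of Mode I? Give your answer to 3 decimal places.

Apply Bayes' rule: the posterior for each component is proportional to its prior times its likelihood at x.
Evaluate each component's likelihood at the observed value:
  L_I = e^(−0.9)·0.9^3/3! = 0.0493982
  L_II = e^(−4.3)·4.3^3/3! = 0.179799
Prior × likelihood for each component:
  w_I·L_I = 0.46 × 0.0493982 = 0.0227232
  w_II·L_II = 0.54 × 0.179799 = 0.0970916
Denominator: 0.0227232 + 0.0970916 = 0.119815
P(Mode I | x) ≈ 0.190

0.190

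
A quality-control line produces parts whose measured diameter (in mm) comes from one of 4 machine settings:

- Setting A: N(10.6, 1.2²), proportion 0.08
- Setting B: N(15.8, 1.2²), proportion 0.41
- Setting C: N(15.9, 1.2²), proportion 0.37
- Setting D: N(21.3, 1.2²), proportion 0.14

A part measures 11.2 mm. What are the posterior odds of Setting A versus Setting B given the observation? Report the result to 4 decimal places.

Since P(k|x) ∝ π_k f_k(x), the posterior odds are π_i f_i(x) / (π_j f_j(x)).
Component likelihoods at x = 11.2 mm:
  p_A = (1/(1.2·√(2π)))·exp(−(11.2−10.6)²/(2·1.2²)) = 0.332452·exp(-0.12500) = 0.293388
  p_B = (1/(1.2·√(2π)))·exp(−(11.2−15.8)²/(2·1.2²)) = 0.332452·exp(-7.34722) = 0.000214225
  p_C = (1/(1.2·√(2π)))·exp(−(11.2−15.9)²/(2·1.2²)) = 0.332452·exp(-7.67014) = 0.000155106
  p_D = (1/(1.2·√(2π)))·exp(−(11.2−21.3)²/(2·1.2²)) = 0.332452·exp(-35.42014) = 1.37708e-16
Posterior odds = (π_A·p_A) / (π_B·p_B) = (0.08·0.293388) / (0.41·0.000214225) = 0.023471 / 8.78324e-05 ≈ 267.2252

267.2252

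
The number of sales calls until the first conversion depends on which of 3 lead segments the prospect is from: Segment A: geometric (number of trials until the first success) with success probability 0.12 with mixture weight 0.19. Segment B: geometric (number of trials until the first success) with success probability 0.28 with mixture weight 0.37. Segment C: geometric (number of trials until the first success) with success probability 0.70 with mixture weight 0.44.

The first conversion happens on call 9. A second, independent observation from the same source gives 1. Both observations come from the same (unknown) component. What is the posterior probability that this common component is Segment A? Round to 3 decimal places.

0.318

Posterior ∝ prior × likelihood, so P(k | x) ∝ w_k f_k(x); normalise over all components.
Since both observations come from the same component, the likelihood for component k is f_k(x₁)·f_k(x₂).
  f_A = [0.0431561] × [0.12] = 0.00517874
  f_B = [0.0202217] × [0.28] = 0.00566208
  f_C = [4.5927e-05] × [0.7] = 3.21489e-05
Prior × likelihood for each component:
  w_A·f_A = 0.19 × 0.00517874 = 0.00098396
  w_B·f_B = 0.37 × 0.00566208 = 0.00209497
  w_C·f_C = 0.44 × 3.21489e-05 = 1.41455e-05
Marginal: 0.00098396 + 0.00209497 + 1.41455e-05 = 0.00309308
P(Segment A | x) = 0.00098396 / 0.00309308 ≈ 0.318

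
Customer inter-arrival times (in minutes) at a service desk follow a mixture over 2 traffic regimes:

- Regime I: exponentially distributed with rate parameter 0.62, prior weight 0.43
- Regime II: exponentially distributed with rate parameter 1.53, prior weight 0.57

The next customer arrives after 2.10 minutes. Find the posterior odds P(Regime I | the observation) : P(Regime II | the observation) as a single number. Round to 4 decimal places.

The posterior odds equal the prior odds times the likelihood ratio: (π_i/π_j)·(f_i(x)/f_j(x)).
Component likelihoods at x = 2.10 minutes:
  p_I = 0.62·e^(−0.62·2.10) = 0.62·e^(−1.3020) = 0.168632
  p_II = 1.53·e^(−1.53·2.10) = 1.53·e^(−3.2130) = 0.0615607
0.0725118 / 0.0350896 ≈ 2.0665

2.0665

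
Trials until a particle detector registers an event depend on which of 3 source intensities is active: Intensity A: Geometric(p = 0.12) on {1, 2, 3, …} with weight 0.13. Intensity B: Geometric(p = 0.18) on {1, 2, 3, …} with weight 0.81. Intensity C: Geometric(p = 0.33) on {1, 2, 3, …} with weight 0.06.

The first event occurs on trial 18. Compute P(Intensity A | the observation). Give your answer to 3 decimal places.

0.261

The responsibility of component k is π_k f_k(x) divided by Σ_j π_j f_j(x).
Component likelihoods at x = 18:
  p_A = 0.12·(1−0.12)^17 = 0.12·0.113817 = 0.013658
  p_B = 0.18·(1−0.18)^17 = 0.18·0.0342638 = 0.00616748
  p_C = 0.33·(1−0.33)^17 = 0.33·0.00110477 = 0.000364574
Multiply by the mixture weights:
  π_A·p_A = 0.13 × 0.013658 = 0.00177554
  π_B·p_B = 0.81 × 0.00616748 = 0.00499566
  π_C·p_C = 0.06 × 0.000364574 = 2.18744e-05
Normaliser: 0.00177554 + 0.00499566 + 2.18744e-05 = 0.00679307
So the posterior for Intensity A is 0.00177554 / 0.00679307 ≈ 0.261.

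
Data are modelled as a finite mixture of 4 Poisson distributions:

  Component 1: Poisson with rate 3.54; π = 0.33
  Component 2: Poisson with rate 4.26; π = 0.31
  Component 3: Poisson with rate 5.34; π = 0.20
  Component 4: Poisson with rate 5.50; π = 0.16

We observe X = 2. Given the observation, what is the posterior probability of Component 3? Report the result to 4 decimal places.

0.1109

P(component k | x) = P(Z=k)·f_k(x) / marginal(x), where marginal(x) = Σ_j P(Z=j)·f_j(x).
Poisson probabilities:
  L_1 = e^(−3.54)·3.54^2/2! = 0.181792
  L_2 = e^(−4.26)·4.26^2/2! = 0.128143
  L_3 = e^(−5.34)·5.34^2/2! = 0.0683786
  L_4 = e^(−5.50)·5.50^2/2! = 0.0618124
Prior × likelihood for each component:
  P(Z=1)·L_1 = 0.33 × 0.181792 = 0.0599913
  P(Z=2)·L_2 = 0.31 × 0.128143 = 0.0397243
  P(Z=3)·L_3 = 0.20 × 0.0683786 = 0.0136757
  P(Z=4)·L_4 = 0.16 × 0.0618124 = 0.00988999
Evidence: 0.0599913 + 0.0397243 + 0.0136757 + 0.00988999 = 0.123281
So the posterior for Component 3 is 0.0136757 / 0.123281 ≈ 0.1109.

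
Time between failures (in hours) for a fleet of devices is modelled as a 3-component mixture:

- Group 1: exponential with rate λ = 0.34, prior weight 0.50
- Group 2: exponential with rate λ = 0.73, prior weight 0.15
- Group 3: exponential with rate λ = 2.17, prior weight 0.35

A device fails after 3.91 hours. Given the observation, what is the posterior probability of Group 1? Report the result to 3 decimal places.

Apply Bayes' rule: the posterior for each component is proportional to its prior times its likelihood at x.
Component likelihoods at x = 3.91 hours:
  p_1 = 0.0899762
  p_2 = 0.0420452
  p_3 = 0.000448334
Multiply by the mixture weights:
  π_1·p_1 = 0.50 × 0.0899762 = 0.0449881
  π_2·p_2 = 0.15 × 0.0420452 = 0.00630678
  π_3·p_3 = 0.35 × 0.000448334 = 0.000156917
Normaliser: 0.0449881 + 0.00630678 + 0.000156917 = 0.0514518
P(Group 1 | x) = 0.0449881 / 0.0514518 ≈ 0.874

0.874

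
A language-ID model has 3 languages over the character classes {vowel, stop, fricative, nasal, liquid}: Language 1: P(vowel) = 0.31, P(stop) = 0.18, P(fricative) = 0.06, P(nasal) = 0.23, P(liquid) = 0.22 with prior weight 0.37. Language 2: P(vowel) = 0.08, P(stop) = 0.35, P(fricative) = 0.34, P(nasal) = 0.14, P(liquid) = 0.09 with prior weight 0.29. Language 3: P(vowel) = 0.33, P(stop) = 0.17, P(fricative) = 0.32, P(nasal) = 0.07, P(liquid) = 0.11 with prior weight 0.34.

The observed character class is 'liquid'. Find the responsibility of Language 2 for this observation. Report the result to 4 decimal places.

The responsibility of component k is π_k f_k(x) divided by Σ_j π_j f_j(x).
Categorical probabilities:
  p_1 = P(liquid | comp) = 0.22
  p_2 = P(liquid | comp) = 0.09
  p_3 = P(liquid | comp) = 0.11
Weight by the priors:
  π_1·p_1 = 0.37 × 0.22 = 0.0814
  π_2·p_2 = 0.29 × 0.09 = 0.0261
  π_3·p_3 = 0.34 × 0.11 = 0.0374
Evidence: 0.0814 + 0.0261 + 0.0374 = 0.1449
P(Language 2 | 'liquid') = 0.0261 / 0.1449 ≈ 0.1801

0.1801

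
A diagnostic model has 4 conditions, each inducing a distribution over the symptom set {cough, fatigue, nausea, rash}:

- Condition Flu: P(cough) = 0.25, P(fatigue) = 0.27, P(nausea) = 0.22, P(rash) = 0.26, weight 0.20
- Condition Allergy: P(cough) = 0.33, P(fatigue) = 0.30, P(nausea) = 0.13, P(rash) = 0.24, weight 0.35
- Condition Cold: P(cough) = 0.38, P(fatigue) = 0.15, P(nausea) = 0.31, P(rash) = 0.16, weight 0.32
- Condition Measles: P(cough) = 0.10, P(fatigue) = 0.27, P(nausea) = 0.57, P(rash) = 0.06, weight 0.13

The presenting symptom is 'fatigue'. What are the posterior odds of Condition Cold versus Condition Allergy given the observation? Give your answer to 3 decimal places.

0.457

Since P(k|x) ∝ w_k f_k(x), the posterior odds are w_i f_i(x) / (w_j f_j(x)).
Evaluate each component's likelihood at the observed value:
  p_Flu = P(fatigue | comp) = 0.27
  p_Allergy = P(fatigue | comp) = 0.30
  p_Cold = P(fatigue | comp) = 0.15
  p_Measles = P(fatigue | comp) = 0.27
Posterior odds = (w_Cold·p_Cold) / (w_Allergy·p_Allergy) = (0.32·0.15) / (0.35·0.3) = 0.048 / 0.105 ≈ 0.457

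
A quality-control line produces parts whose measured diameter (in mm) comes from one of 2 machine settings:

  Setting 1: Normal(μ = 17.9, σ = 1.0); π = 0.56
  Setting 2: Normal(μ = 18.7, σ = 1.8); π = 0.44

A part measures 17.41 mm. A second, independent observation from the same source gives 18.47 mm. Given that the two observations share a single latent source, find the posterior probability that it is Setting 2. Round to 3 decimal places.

Apply Bayes' rule: the posterior for each component is proportional to its prior times its likelihood at x.
Since both observations come from the same component, the likelihood for component k is f_k(x₁)·f_k(x₂).
  L_1 = [(1/(1.0·√(2π)))·exp(−(17.41−17.9)²/(2·1.0²)) = 0.398942·exp(-0.12005) = 0.353812] × [0.339124] = 0.119986
  L_2 = [(1/(1.8·√(2π)))·exp(−(17.41−18.7)²/(2·1.8²)) = 0.221635·exp(-0.25681) = 0.171438] × [0.219833] = 0.0376878
Prior × likelihood for each component:
  w_1·L_1 = 0.56 × 0.119986 = 0.0671924
  w_2·L_2 = 0.44 × 0.0376878 = 0.0165826
Normaliser: 0.0671924 + 0.0165826 = 0.083775
P(Setting 2 | data) = 0.0165826 / 0.083775 ≈ 0.198

0.198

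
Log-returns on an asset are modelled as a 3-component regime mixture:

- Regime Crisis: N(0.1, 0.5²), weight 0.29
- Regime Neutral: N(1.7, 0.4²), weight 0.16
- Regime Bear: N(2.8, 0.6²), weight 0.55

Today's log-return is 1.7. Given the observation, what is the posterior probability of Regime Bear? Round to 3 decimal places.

0.297

Posterior ∝ prior × likelihood, so P(k | x) ∝ π_k f_k(x); normalise over all components.
Evaluate each component's likelihood at the observed value:
  L_Crisis = 0.00476818
  L_Neutral = 0.997356
  L_Bear = 0.123852
Weight by the priors:
  π_Crisis·L_Crisis = 0.29 × 0.00476818 = 0.00138277
  π_Neutral·L_Neutral = 0.16 × 0.997356 = 0.159577
  π_Bear·L_Bear = 0.55 × 0.123852 = 0.0681186
Marginal: 0.00138277 + 0.159577 + 0.0681186 = 0.229078
So the posterior for Regime Bear is 0.0681186 / 0.229078 ≈ 0.297.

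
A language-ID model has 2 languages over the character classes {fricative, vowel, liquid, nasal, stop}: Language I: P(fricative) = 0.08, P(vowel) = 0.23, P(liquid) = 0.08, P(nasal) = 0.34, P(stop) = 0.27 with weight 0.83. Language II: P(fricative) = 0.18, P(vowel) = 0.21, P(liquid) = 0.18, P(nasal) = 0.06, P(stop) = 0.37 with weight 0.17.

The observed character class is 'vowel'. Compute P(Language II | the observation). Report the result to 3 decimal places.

0.158

P(component k | x) = w_k·f_k(x) / marginal(x), where marginal(x) = Σ_j w_j·f_j(x).
Evaluate each component's likelihood at the observed value:
  L_I = 0.23
  L_II = 0.21
Prior × likelihood for each component:
  w_I·L_I = 0.83 × 0.23 = 0.1909
  w_II·L_II = 0.17 × 0.21 = 0.0357
Marginal: 0.1909 + 0.0357 = 0.2266
P(Language II | data) = 0.0357 / 0.2266 ≈ 0.158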